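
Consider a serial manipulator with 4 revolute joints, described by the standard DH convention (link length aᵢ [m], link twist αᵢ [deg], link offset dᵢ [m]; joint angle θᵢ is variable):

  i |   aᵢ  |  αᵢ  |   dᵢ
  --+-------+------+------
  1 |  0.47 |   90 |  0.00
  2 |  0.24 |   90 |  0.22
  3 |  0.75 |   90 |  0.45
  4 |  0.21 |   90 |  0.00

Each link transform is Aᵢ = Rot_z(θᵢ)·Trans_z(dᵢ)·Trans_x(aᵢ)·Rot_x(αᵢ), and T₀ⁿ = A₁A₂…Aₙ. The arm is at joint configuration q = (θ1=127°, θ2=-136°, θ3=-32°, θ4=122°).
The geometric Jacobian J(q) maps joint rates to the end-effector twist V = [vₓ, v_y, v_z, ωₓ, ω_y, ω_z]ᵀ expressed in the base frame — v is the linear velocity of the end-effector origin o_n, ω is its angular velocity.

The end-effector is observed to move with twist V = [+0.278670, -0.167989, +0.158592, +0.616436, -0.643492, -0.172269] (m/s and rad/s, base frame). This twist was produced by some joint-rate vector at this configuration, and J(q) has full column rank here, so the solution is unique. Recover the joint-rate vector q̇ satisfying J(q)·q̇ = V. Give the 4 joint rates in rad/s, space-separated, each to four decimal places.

-0.6370 -0.3970 0.9490 -0.5920

o_n = [0.2235, -0.4934, -0.0912]
J₁: ẑ×o_n = [0.4934, 0.2235, -0.0000], ω = ẑ
J2: z=[0.7986, 0.6018, 0.0000] o=[-0.2829, 0.3754, 0.0000] → [-0.0549, 0.0728, -0.9986, 0.7986, 0.6018, 0.0000]
J3: z=[0.4181, -0.5548, 0.7193] o=[-0.0033, 0.3699, -0.1667] → [0.5791, 0.1315, -0.2351, 0.4181, -0.5548, 0.7193]
J4: z=[-0.9067, -0.2059, 0.3681] o=[0.1428, -0.4844, -0.2848] → [-0.0365, 0.2053, 0.0249, -0.9067, -0.2059, 0.3681]
q̇ = J⁺·V = [-0.6370, -0.3970, 0.9490, -0.5920]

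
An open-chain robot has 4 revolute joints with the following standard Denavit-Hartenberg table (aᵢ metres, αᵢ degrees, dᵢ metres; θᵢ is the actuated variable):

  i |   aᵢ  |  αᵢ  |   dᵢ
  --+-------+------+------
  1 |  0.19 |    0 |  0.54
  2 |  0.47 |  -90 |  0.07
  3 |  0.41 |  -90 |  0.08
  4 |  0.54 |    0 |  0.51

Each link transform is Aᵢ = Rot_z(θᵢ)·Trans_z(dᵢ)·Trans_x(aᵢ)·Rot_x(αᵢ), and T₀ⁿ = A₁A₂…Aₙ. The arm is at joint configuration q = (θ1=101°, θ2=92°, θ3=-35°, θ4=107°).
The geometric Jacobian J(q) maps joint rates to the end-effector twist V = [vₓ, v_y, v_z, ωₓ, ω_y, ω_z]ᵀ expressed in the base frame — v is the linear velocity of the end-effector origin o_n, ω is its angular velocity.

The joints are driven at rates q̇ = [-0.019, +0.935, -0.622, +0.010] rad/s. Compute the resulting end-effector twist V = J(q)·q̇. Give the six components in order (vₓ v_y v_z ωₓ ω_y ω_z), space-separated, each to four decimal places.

o_n = [-1.0786, 0.3937, 0.3368]
J₁: ẑ×o_n = [-0.3937, -1.0786, 0.0000], ω = ẑ
J2: z=[0.0000, 0.0000, 1.0000] o=[-0.0363, 0.1865, 0.5400] → [-0.2072, -1.0424, 0.0000, 0.0000, 0.0000, 1.0000]
J3: z=[0.2250, -0.9744, 0.0000] o=[-0.4942, 0.0808, 0.6100] → [0.2662, 0.0614, -0.4990, 0.2250, -0.9744, 0.0000]
J4: z=[-0.5589, -0.1290, -0.8192] o=[-0.8035, -0.0727, 0.8452] → [0.4477, -0.0587, -0.2962, -0.5589, -0.1290, -0.8192]
V = J·q̇ = [-0.3474, -0.9929, 0.3074, -0.1455, 0.6048, 0.9078]

-0.3474 -0.9929 0.3074 -0.1455 0.6048 0.9078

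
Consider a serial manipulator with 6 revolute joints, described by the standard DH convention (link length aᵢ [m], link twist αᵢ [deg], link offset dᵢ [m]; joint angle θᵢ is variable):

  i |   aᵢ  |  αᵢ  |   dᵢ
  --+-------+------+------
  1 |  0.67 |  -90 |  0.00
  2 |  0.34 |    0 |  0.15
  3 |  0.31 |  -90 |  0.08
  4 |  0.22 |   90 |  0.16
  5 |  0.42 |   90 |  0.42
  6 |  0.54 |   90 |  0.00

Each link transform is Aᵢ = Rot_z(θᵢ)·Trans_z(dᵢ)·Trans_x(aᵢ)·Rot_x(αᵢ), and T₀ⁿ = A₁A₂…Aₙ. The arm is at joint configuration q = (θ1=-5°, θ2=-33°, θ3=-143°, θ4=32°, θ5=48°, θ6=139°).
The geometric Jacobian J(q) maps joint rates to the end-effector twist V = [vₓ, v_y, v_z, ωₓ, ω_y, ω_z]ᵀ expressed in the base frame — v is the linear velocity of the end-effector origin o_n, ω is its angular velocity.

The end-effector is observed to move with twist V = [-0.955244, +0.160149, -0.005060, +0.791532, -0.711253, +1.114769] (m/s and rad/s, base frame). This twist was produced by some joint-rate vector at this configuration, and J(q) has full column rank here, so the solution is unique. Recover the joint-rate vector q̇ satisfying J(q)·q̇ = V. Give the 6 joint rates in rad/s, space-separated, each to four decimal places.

0.4750 -0.5190 0.1000 0.1890 -0.6130 -0.7600

o_n = [0.1218, 0.7579, 0.4178]
J₁: ẑ×o_n = [-0.7579, 0.1218, 0.0000], ω = ẑ
J2: z=[0.0872, 0.9962, 0.0000] o=[0.6675, -0.0584, 0.0000] → [0.4162, -0.0364, 0.6148, 0.0872, 0.9962, 0.0000]
J3: z=[0.0872, 0.9962, 0.0000] o=[0.9646, 0.0662, 0.1852] → [0.2317, -0.0203, 0.8999, 0.0872, 0.9962, 0.0000]
J4: z=[0.0695, -0.0061, 0.9976] o=[0.6635, 0.1728, 0.2068] → [-0.5849, -0.5551, 0.0374, 0.0695, -0.0061, 0.9976]
J5: z=[-0.4527, 0.8909, 0.0370] o=[0.4790, 0.0719, 0.3794] → [0.0088, 0.0042, 0.0078, -0.4527, 0.8909, 0.0370]
J6: z=[-0.7071, -0.3334, -0.6235] o=[0.0608, 0.3166, 0.7229] → [0.3769, -0.2538, -0.2917, -0.7071, -0.3334, -0.6235]
q̇ = J⁺·V = [0.4750, -0.5190, 0.1000, 0.1890, -0.6130, -0.7600]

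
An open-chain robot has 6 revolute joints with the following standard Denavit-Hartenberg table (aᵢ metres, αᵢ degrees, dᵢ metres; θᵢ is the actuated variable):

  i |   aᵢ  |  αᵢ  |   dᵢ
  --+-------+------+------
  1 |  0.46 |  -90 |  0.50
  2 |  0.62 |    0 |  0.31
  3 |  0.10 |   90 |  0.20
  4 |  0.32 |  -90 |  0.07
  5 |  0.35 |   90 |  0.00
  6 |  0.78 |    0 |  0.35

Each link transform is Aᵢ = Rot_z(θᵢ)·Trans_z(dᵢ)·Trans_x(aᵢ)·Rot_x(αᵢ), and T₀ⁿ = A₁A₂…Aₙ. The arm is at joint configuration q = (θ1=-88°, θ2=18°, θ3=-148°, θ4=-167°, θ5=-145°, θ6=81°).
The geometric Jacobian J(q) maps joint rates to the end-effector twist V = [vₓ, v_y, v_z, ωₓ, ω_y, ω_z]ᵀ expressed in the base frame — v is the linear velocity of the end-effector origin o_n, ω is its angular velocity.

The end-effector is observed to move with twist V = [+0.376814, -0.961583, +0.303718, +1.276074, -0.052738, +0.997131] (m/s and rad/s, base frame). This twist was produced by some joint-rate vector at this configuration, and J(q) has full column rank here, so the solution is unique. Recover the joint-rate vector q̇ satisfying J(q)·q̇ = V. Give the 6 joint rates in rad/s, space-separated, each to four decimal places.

o_n = [-0.1572, -0.6710, 0.6826]
J₁: ẑ×o_n = [0.6710, -0.1572, 0.0000], ω = ẑ
J2: z=[0.9994, 0.0349, 0.0000] o=[0.0161, -0.4597, 0.5000] → [0.0064, -0.1825, -0.2051, 0.9994, 0.0349, 0.0000]
J3: z=[0.9994, 0.0349, 0.0000] o=[0.3464, -1.0382, 0.3084] → [0.0131, -0.3740, 0.3845, 0.9994, 0.0349, 0.0000]
J4: z=[-0.0267, 0.7656, -0.6428] o=[0.5441, -0.9670, 0.3850] → [0.4181, 0.4587, 0.5290, -0.0267, 0.7656, -0.6428]
J5: z=[-0.9788, 0.1105, 0.1723] o=[0.4773, -1.1162, 0.1012] → [-0.0125, 0.4598, -0.3657, -0.9788, 0.1105, 0.1723]
J6: z=[0.1383, -0.2636, 0.9547] o=[0.5301, -0.7808, 0.1861] → [-0.2357, -0.7248, -0.1660, 0.1383, -0.2636, 0.9547]
q̇ = J⁺·V = [0.6220, 0.2900, 0.0910, 0.2840, -0.8190, 0.7320]

0.6220 0.2900 0.0910 0.2840 -0.8190 0.7320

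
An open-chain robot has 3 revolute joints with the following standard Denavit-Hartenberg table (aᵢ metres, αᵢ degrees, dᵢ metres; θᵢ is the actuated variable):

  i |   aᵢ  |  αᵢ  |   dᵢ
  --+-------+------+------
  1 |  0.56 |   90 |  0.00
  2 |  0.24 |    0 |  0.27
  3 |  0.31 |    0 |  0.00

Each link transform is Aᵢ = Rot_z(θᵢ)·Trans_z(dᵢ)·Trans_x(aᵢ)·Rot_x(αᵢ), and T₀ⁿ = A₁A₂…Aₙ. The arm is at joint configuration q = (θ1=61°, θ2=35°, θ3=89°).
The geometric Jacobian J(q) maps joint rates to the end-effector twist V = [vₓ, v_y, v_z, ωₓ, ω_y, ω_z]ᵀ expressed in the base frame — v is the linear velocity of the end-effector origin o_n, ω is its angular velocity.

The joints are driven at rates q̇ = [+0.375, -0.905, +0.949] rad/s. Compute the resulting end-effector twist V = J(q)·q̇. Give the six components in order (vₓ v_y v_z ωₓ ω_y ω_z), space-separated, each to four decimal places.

-0.0873 0.2937 -0.1855 0.0385 -0.0213 0.3750

o_n = [0.5189, 0.3792, 0.3947]
J₁: ẑ×o_n = [-0.3792, 0.5189, 0.0000], ω = ẑ
J2: z=[0.8746, -0.4848, 0.0000] o=[0.2715, 0.4898, 0.0000] → [-0.1913, -0.3452, 0.0232, 0.8746, -0.4848, 0.0000]
J3: z=[0.8746, -0.4848, 0.0000] o=[0.6030, 0.5308, 0.1377] → [-0.1246, -0.2248, -0.1733, 0.8746, -0.4848, 0.0000]
V = J·q̇ = [-0.0873, 0.2937, -0.1855, 0.0385, -0.0213, 0.3750]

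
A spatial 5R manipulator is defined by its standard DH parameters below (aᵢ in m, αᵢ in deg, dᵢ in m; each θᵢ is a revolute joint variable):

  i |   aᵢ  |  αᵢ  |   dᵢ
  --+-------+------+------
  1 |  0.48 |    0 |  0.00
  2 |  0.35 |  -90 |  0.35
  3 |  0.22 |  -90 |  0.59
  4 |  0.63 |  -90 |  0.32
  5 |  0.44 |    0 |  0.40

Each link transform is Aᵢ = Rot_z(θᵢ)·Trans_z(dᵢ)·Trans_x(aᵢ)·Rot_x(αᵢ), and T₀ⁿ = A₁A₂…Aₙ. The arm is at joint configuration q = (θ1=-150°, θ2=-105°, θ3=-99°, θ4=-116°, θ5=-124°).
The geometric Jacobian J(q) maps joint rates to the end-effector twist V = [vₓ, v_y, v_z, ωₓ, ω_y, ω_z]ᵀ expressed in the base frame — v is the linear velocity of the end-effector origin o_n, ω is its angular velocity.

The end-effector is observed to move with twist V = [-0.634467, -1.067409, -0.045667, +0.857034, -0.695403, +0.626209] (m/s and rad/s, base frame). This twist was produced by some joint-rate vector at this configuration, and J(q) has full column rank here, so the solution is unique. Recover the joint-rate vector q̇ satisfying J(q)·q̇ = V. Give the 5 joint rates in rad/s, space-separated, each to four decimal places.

o_n = [-1.7373, 0.4018, 0.8633]
J₁: ẑ×o_n = [-0.4018, -1.7373, 0.0000], ω = ẑ
J2: z=[0.0000, 0.0000, 1.0000] o=[-0.4157, -0.2400, 0.0000] → [-0.6418, -1.3216, 0.0000, 0.0000, 0.0000, 1.0000]
J3: z=[-0.9659, -0.2588, 0.0000] o=[-0.5063, 0.0981, 0.3500] → [-0.1328, 0.4958, -0.6120, -0.9659, -0.2588, 0.0000]
J4: z=[-0.2556, 0.9540, 0.1564] o=[-1.0673, -0.0879, 0.5673] → [0.2058, -0.0292, 0.5140, -0.2556, 0.9540, 0.1564]
J5: z=[-0.3870, -0.2493, 0.8877] o=[-1.7072, 0.1126, 0.3446] → [-0.3861, 0.1740, -0.1194, -0.3870, -0.2493, 0.8877]
q̇ = J⁺·V = [-0.2960, 0.9700, -0.6930, -0.8900, 0.1030]

-0.2960 0.9700 -0.6930 -0.8900 0.1030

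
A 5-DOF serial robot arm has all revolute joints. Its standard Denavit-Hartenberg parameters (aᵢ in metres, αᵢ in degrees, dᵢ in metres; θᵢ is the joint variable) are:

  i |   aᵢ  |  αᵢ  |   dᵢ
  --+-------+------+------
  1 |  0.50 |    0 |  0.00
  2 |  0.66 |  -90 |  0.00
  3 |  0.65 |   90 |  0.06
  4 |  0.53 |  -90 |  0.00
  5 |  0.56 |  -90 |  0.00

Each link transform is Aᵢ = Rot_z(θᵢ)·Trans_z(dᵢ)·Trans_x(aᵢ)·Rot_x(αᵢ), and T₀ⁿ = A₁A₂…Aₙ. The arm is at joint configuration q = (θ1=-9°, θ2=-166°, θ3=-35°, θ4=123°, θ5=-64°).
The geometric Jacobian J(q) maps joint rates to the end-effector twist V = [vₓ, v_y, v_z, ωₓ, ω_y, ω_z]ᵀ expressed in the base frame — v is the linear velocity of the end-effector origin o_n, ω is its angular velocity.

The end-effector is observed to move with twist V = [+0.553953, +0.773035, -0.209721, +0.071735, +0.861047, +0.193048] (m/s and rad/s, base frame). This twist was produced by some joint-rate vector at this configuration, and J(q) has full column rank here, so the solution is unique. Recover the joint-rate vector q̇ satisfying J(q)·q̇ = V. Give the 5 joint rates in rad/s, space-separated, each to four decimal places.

o_n = [0.0001, -0.8345, 0.5429]
J₁: ẑ×o_n = [0.8345, 0.0001, -0.0000], ω = ẑ
J2: z=[0.0000, 0.0000, 1.0000] o=[0.4938, -0.0782, 0.0000] → [0.7563, -0.4937, 0.0000, 0.0000, 0.0000, 1.0000]
J3: z=[0.0872, -0.9962, 0.0000] o=[-0.1636, -0.1357, 0.0000] → [-0.5408, -0.0473, 0.1022, 0.0872, -0.9962, 0.0000]
J4: z=[0.5714, 0.0500, 0.8192] o=[-0.6888, -0.2419, 0.3728] → [0.4939, 0.4672, -0.3730, 0.5714, 0.0500, 0.8192]
J5: z=[0.6369, 0.6024, -0.4810] o=[-0.4145, -0.6641, 0.2073] → [0.1202, -0.4132, -0.3583, 0.6369, 0.6024, -0.4810]
q̇ = J⁺·V = [0.5640, -0.8580, -0.9550, 0.4830, -0.1900]

0.5640 -0.8580 -0.9550 0.4830 -0.1900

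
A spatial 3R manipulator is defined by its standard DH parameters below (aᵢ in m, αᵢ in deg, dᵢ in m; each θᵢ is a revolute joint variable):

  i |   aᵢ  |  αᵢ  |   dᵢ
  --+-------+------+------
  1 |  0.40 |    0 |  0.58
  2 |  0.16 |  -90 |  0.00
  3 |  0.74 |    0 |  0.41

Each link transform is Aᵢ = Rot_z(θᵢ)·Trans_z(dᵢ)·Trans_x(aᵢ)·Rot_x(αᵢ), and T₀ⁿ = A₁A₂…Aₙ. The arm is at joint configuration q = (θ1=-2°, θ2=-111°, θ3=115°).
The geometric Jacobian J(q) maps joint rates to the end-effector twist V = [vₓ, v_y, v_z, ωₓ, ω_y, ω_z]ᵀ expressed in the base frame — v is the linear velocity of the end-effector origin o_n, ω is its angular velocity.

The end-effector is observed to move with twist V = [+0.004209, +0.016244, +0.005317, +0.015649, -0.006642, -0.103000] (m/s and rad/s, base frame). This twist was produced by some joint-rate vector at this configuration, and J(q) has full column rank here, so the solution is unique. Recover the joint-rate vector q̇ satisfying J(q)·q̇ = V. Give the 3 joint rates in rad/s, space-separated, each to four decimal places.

0.1270 -0.2300 0.0170

o_n = [0.8368, -0.0336, -0.0907]
J₁: ẑ×o_n = [0.0336, 0.8368, -0.0000], ω = ẑ
J2: z=[0.0000, 0.0000, 1.0000] o=[0.3998, -0.0140, 0.5800] → [0.0196, 0.4371, -0.0000, 0.0000, 0.0000, 1.0000]
J3: z=[0.9205, -0.3907, 0.0000] o=[0.3372, -0.1612, 0.5800] → [0.2621, 0.6174, 0.3127, 0.9205, -0.3907, 0.0000]
q̇ = J⁺·V = [0.1270, -0.2300, 0.0170]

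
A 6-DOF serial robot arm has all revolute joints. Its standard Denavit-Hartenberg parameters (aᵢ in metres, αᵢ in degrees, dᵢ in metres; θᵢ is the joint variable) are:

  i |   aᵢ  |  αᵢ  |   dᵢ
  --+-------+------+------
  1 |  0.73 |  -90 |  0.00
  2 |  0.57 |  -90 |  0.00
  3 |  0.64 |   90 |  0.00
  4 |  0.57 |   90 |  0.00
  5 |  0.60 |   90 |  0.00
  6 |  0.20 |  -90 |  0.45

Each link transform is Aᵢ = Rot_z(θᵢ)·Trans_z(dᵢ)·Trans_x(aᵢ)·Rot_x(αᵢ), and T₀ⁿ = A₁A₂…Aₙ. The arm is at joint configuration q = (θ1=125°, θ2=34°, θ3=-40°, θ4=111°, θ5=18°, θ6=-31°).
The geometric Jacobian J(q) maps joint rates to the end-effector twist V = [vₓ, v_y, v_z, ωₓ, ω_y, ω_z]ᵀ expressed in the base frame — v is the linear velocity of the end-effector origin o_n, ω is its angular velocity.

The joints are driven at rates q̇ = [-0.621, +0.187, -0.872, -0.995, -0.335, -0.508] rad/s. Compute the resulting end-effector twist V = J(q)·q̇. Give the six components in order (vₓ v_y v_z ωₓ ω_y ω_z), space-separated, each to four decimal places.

o_n = [-0.2324, 0.5551, -1.4844]
J₁: ẑ×o_n = [-0.5551, -0.2324, 0.0000], ω = ẑ
J2: z=[-0.8192, -0.5736, 0.0000] o=[-0.4187, 0.5980, 0.0000] → [0.8514, -1.2160, 0.1419, -0.8192, -0.5736, 0.0000]
J3: z=[0.3207, -0.4581, -0.8290] o=[-0.6898, 0.9851, -0.3187] → [0.1775, -0.0053, 0.0716, 0.3207, -0.4581, -0.8290]
J4: z=[-0.3219, -0.8759, 0.3594] o=[-1.2599, 1.0821, -0.5929] → [0.9703, 0.0824, 1.0695, -0.3219, -0.8759, 0.3594]
J5: z=[-0.7167, -0.0227, -0.6970] o=[-0.9072, 0.8073, -0.9466] → [-0.1636, -0.8558, 0.1961, -0.7167, -0.0227, -0.6970]
J6: z=[0.4973, 0.6841, -0.5336] o=[-0.6139, 0.3699, -1.2340] → [-0.0725, -0.0790, -0.1688, 0.4973, 0.6841, -0.5336]
V = J·q̇ = [-0.5246, 0.1664, -1.0800, -0.1251, 0.8238, 0.2488]

-0.5246 0.1664 -1.0800 -0.1251 0.8238 0.2488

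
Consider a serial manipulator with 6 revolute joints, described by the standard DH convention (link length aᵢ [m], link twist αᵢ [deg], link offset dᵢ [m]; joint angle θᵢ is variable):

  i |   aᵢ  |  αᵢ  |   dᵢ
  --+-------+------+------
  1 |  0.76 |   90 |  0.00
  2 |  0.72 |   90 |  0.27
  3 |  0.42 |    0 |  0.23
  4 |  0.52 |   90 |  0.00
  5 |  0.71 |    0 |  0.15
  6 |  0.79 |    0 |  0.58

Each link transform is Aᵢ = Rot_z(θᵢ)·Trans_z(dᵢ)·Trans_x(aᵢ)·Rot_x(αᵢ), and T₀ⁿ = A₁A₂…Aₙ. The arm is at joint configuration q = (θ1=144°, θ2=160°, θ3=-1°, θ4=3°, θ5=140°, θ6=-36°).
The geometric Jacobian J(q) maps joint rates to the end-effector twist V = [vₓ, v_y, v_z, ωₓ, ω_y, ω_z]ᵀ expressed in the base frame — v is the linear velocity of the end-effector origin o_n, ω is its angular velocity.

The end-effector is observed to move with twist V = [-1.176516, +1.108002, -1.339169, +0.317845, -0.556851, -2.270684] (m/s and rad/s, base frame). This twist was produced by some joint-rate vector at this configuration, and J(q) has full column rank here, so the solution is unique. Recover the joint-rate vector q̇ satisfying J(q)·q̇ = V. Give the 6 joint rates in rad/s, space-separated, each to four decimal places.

o_n = [-0.5731, -0.1700, 1.6904]
J₁: ẑ×o_n = [0.1700, -0.5731, 0.0000], ω = ẑ
J2: z=[0.5878, 0.8090, 0.0000] o=[-0.6149, 0.4467, 0.0000] → [1.3676, -0.9936, -0.3963, 0.5878, 0.8090, 0.0000]
J3: z=[-0.2767, 0.2010, 0.9397] o=[0.0912, 0.2675, 0.2463] → [0.7014, -0.2246, 0.2546, -0.2767, 0.2010, 0.9397]
J4: z=[-0.2767, 0.2010, 0.9397] o=[0.3425, 0.0758, 0.6060] → [0.4490, -0.5603, 0.2521, -0.2767, 0.2010, 0.9397]
J5: z=[-0.5609, -0.8278, 0.0119] o=[0.7483, -0.1965, 0.7838] → [-0.7508, 0.4928, -1.1087, -0.5609, -0.8278, 0.0119]
J6: z=[-0.5609, -0.8278, 0.0119] o=[0.1135, 0.0559, 1.0285] → [-0.5452, 0.3631, -0.4416, -0.5609, -0.8278, 0.0119]
q̇ = J⁺·V = [-0.7190, 0.2660, -0.8160, -0.8420, 0.8690, -0.3390]

-0.7190 0.2660 -0.8160 -0.8420 0.8690 -0.3390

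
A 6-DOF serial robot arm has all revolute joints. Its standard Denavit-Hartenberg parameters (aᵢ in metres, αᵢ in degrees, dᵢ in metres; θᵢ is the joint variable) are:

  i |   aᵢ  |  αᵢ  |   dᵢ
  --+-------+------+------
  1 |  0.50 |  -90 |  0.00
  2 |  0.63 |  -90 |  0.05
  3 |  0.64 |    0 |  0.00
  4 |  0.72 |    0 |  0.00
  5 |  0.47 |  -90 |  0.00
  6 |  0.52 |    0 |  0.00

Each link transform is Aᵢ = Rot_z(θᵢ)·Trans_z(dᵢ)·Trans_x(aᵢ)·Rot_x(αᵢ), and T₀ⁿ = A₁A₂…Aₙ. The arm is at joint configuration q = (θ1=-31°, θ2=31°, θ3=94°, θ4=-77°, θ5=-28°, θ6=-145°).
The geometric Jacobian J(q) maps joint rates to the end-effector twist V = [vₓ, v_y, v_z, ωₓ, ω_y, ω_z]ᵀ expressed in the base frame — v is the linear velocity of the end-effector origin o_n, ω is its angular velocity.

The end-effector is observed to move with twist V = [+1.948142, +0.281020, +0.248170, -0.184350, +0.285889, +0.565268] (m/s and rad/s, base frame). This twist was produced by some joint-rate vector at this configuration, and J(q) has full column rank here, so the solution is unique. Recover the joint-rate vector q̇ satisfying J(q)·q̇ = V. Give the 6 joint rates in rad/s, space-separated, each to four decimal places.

0.8940 -0.3250 -0.9560 0.9350 0.4600 -0.4840

o_n = [0.8575, -1.4375, -0.9340]
J₁: ẑ×o_n = [1.4375, 0.8575, -0.0000], ω = ẑ
J2: z=[0.5150, 0.8572, 0.0000] o=[0.4286, -0.2575, 0.0000] → [-0.8006, 0.4811, -0.9754, 0.5150, 0.8572, 0.0000]
J3: z=[-0.4415, 0.2653, -0.8572] o=[0.9172, -0.4928, -0.3245] → [-0.9715, -0.2179, 0.4329, -0.4415, 0.2653, -0.8572]
J4: z=[-0.4415, 0.2653, -0.8572] o=[0.5556, -1.0203, -0.3015] → [-0.5254, -0.5380, 0.1041, -0.4415, 0.2653, -0.8572]
J5: z=[-0.4415, 0.2653, -0.8572] o=[0.9531, -1.5047, -0.6561] → [-0.0161, -0.0408, -0.0043, -0.4415, 0.2653, -0.8572]
J6: z=[-0.3654, -0.9257, -0.0983] o=[1.3382, -1.6316, -0.8937] → [0.0564, 0.0325, -0.5159, -0.3654, -0.9257, -0.0983]
q̇ = J⁺·V = [0.8940, -0.3250, -0.9560, 0.9350, 0.4600, -0.4840]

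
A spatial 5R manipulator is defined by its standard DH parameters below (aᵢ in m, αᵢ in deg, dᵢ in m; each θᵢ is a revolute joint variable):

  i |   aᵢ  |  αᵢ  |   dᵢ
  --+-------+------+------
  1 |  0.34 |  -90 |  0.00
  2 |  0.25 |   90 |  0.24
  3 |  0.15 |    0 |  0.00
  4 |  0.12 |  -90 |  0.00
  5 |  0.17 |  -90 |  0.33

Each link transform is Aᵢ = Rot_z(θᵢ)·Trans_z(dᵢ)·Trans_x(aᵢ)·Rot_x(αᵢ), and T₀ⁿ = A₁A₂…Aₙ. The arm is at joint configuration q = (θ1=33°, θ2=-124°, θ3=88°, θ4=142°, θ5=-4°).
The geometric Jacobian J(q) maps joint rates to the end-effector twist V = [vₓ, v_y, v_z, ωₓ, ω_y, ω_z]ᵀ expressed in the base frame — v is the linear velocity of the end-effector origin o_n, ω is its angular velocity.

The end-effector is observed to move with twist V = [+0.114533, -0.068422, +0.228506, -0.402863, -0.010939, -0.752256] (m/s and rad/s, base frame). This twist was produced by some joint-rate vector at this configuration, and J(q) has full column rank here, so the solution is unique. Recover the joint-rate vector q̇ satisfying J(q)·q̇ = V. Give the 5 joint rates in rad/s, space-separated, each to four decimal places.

o_n = [0.1499, 0.0448, 0.2602]
J₁: ẑ×o_n = [-0.0448, 0.1499, 0.0000], ω = ẑ
J2: z=[-0.5446, 0.8387, 0.0000] o=[0.2851, 0.1852, 0.0000] → [0.2182, 0.1417, 0.1898, -0.5446, 0.8387, 0.0000]
J3: z=[-0.6953, -0.4515, -0.5592] o=[0.0372, 0.3103, 0.2073] → [-0.1724, -0.0262, 0.2355, -0.6953, -0.4515, -0.5592]
J4: z=[-0.6953, -0.4515, -0.5592] o=[-0.0469, 0.4344, 0.2116] → [-0.2398, -0.0763, 0.3598, -0.6953, -0.4515, -0.5592]
J5: z=[-0.0092, -0.7724, 0.6351] o=[0.0393, 0.3808, 0.1477] → [0.1264, 0.0713, 0.0885, -0.0092, -0.7724, 0.6351]
q̇ = J⁺·V = [-0.8650, 0.4500, -0.2430, 0.4650, 0.3730]

-0.8650 0.4500 -0.2430 0.4650 0.3730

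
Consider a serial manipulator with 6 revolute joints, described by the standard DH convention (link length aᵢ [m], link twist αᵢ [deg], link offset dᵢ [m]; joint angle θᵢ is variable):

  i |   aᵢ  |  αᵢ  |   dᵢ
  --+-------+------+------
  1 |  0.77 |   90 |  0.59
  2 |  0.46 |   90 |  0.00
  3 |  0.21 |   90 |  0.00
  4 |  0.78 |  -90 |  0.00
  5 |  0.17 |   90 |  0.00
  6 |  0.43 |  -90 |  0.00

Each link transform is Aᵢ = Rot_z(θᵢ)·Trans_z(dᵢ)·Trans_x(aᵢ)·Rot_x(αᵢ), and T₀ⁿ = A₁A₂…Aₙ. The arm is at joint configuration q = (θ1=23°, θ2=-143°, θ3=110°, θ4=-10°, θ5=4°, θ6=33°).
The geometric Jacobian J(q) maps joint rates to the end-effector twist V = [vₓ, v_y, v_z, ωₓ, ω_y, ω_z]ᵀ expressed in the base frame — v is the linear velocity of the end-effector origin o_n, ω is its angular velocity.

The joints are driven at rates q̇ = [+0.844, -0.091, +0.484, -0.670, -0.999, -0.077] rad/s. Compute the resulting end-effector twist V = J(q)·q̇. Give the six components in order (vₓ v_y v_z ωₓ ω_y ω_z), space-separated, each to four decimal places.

o_n = [1.3421, -0.9888, 0.6537]
J₁: ẑ×o_n = [0.9888, 1.3421, -0.0000], ω = ẑ
J2: z=[0.3907, -0.9205, 0.0000] o=[0.7088, 0.3009, 0.5900] → [-0.0587, -0.0249, 0.0791, 0.3907, -0.9205, 0.0000]
J3: z=[-0.5540, -0.2351, 0.7986] o=[0.3706, 0.1573, 0.3132] → [0.8352, 0.9646, 0.8633, -0.5540, -0.2351, 0.7986]
J4: z=[-0.5572, -0.6081, -0.5655] o=[0.5005, -0.0019, 0.3564] → [-0.7389, -0.3103, 1.0616, -0.5572, -0.6081, -0.5655]
J5: z=[-0.4381, -0.3632, 0.8222] o=[1.0507, -0.5525, 0.4063] → [0.2688, 0.3480, 0.2970, -0.4381, -0.3632, 0.8222]
J6: z=[-0.5066, -0.6558, -0.5597] o=[1.1770, -0.6650, 0.4239] → [-0.3319, 0.0240, 0.2723, -0.5066, -0.6558, -0.5597]
V = J·q̇ = [1.4961, 1.4603, -0.6183, 0.5463, 0.7907, 0.8311]

1.4961 1.4603 -0.6183 0.5463 0.7907 0.8311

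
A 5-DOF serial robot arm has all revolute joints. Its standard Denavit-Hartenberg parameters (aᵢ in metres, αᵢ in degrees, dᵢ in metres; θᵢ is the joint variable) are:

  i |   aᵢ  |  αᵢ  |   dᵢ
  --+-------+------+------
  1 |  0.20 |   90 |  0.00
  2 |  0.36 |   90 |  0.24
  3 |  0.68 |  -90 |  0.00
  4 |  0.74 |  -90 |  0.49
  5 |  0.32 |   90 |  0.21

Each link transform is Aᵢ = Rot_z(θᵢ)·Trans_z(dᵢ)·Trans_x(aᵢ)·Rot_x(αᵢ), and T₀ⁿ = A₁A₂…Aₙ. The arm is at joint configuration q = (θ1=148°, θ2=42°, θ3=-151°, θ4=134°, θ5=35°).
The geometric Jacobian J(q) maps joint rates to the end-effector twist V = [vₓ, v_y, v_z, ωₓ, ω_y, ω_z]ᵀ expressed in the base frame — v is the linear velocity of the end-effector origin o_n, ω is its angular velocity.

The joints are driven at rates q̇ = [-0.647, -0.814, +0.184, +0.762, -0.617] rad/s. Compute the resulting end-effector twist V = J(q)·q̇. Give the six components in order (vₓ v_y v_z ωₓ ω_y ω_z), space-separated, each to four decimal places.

o_n = [-0.2279, 0.2049, 0.8655]
J₁: ẑ×o_n = [-0.2049, -0.2279, 0.0000], ω = ẑ
J2: z=[0.5299, 0.8480, 0.0000] o=[-0.1696, 0.1060, 0.0000] → [0.7339, -0.4586, 0.1019, 0.5299, 0.8480, 0.0000]
J3: z=[-0.5675, 0.3546, -0.7431] o=[-0.2693, 0.4513, 0.2409] → [0.0384, 0.3236, 0.1251, -0.5675, 0.3546, -0.7431]
J4: z=[-0.7690, -0.5508, 0.3244] o=[-0.0692, -0.0625, -0.1571] → [-0.6500, 0.7349, -0.2931, -0.7690, -0.5508, 0.3244]
J5: z=[-0.6059, 0.7898, -0.0952] o=[-0.2952, -0.1327, 0.6983] → [0.1642, 0.0949, -0.2578, -0.6059, 0.7898, -0.0952]
V = J·q̇ = [-1.0543, 1.0817, -0.1242, -0.7479, -1.5321, -0.4778]

-1.0543 1.0817 -0.1242 -0.7479 -1.5321 -0.4778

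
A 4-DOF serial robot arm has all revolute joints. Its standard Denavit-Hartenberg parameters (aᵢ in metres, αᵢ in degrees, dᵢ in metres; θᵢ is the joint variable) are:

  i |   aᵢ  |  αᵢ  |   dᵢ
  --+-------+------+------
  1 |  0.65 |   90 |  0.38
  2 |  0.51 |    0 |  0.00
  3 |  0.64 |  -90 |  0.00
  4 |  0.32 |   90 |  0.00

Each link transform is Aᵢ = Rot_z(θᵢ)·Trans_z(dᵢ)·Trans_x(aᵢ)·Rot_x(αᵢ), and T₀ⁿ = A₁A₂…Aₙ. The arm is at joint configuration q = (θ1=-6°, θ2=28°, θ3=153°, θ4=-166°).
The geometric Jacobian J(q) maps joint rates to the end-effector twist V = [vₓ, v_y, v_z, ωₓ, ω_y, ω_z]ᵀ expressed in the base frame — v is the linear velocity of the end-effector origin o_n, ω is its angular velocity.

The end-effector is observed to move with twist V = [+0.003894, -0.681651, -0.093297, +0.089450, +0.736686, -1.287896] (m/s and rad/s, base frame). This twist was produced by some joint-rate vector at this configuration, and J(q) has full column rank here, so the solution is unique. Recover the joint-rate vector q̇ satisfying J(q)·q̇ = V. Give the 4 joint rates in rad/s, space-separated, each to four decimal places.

-0.6030 -0.7480 0.0060 0.6850

o_n = [0.7585, -0.1576, 0.6137]
J₁: ẑ×o_n = [0.1576, 0.7585, -0.0000], ω = ẑ
J2: z=[-0.1045, -0.9945, 0.0000] o=[0.6464, -0.0679, 0.3800] → [-0.2324, 0.0244, 0.1208, -0.1045, -0.9945, 0.0000]
J3: z=[-0.1045, -0.9945, 0.0000] o=[1.0943, -0.1150, 0.6194] → [0.0057, -0.0006, -0.3295, -0.1045, -0.9945, 0.0000]
J4: z=[0.0174, -0.0018, -0.9998] o=[0.4579, -0.0481, 0.6083] → [-0.1094, -0.3007, -0.0014, 0.0174, -0.0018, -0.9998]
q̇ = J⁺·V = [-0.6030, -0.7480, 0.0060, 0.6850]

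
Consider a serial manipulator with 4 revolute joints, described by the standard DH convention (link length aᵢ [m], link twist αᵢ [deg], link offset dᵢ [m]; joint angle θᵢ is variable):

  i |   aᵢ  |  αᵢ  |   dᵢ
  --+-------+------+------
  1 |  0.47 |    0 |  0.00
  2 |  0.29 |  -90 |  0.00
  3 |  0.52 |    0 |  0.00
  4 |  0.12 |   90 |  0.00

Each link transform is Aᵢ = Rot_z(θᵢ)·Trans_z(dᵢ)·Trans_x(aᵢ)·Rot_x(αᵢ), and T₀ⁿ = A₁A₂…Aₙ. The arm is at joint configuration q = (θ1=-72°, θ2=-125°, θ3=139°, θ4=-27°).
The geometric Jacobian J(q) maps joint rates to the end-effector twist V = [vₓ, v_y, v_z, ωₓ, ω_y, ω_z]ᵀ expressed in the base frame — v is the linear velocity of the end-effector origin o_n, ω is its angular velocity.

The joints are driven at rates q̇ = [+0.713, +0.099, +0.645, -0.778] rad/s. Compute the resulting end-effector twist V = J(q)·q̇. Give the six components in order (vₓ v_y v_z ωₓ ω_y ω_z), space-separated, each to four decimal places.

0.5500 0.1580 0.2472 0.0389 0.1272 0.8120

o_n = [0.2862, -0.4901, -0.4524]
J₁: ẑ×o_n = [0.4901, 0.2862, -0.0000], ω = ẑ
J2: z=[0.0000, 0.0000, 1.0000] o=[0.1452, -0.4470, 0.0000] → [0.0431, 0.1410, -0.0000, 0.0000, 0.0000, 1.0000]
J3: z=[-0.2924, -0.9563, 0.0000] o=[-0.1321, -0.3622, 0.0000] → [0.4326, -0.1323, 0.4374, -0.2924, -0.9563, 0.0000]
J4: z=[-0.2924, -0.9563, 0.0000] o=[0.2432, -0.4769, -0.3412] → [0.1064, -0.0325, 0.0450, -0.2924, -0.9563, 0.0000]
V = J·q̇ = [0.5500, 0.1580, 0.2472, 0.0389, 0.1272, 0.8120]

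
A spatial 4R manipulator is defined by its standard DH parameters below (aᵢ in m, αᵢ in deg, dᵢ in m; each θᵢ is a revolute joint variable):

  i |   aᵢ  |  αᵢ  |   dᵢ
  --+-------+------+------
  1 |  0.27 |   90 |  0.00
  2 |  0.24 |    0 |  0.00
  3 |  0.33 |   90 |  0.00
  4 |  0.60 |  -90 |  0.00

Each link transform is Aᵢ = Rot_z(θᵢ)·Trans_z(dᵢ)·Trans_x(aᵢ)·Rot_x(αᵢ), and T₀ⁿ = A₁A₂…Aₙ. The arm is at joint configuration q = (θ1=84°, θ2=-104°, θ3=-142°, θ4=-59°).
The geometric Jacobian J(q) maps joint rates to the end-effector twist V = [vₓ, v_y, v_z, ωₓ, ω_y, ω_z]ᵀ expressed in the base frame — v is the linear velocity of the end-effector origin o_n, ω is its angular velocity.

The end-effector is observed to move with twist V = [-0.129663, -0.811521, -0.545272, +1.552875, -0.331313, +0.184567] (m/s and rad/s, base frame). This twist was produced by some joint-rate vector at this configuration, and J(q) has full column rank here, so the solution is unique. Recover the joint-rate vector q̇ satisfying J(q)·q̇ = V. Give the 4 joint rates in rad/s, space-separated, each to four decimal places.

0.2590 0.8420 0.7370 -0.1830

o_n = [-0.5165, 0.0060, 0.3509]
J₁: ẑ×o_n = [-0.0060, -0.5165, 0.0000], ω = ẑ
J2: z=[0.9945, -0.1045, 0.0000] o=[0.0282, 0.2685, 0.0000] → [-0.0367, -0.3490, -0.3180, 0.9945, -0.1045, 0.0000]
J3: z=[0.9945, -0.1045, 0.0000] o=[0.0222, 0.2108, -0.2329] → [-0.0610, -0.5806, -0.2599, 0.9945, -0.1045, 0.0000]
J4: z=[0.0955, 0.9085, 0.4067] o=[0.0081, 0.0773, 0.0686] → [0.2855, -0.2403, 0.4698, 0.0955, 0.9085, 0.4067]
q̇ = J⁺·V = [0.2590, 0.8420, 0.7370, -0.1830]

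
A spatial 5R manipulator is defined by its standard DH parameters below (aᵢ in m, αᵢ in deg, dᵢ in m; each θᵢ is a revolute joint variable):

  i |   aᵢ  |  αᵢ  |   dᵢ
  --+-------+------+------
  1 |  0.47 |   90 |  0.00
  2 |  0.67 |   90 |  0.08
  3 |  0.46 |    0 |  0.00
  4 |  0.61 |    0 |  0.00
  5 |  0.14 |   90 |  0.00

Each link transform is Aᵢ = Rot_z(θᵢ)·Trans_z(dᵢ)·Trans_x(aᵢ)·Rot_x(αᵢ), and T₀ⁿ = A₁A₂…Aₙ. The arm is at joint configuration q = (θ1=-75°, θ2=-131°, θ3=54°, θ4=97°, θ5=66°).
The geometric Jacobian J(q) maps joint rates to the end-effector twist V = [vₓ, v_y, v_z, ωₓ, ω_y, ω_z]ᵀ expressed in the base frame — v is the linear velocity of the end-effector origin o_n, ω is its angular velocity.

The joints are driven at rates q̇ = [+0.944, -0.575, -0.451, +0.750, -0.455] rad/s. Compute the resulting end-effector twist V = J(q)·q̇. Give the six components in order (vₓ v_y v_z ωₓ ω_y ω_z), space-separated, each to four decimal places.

o_n = [-0.5695, -0.4388, -0.2227]
J₁: ẑ×o_n = [0.4388, -0.5695, 0.0000], ω = ẑ
J2: z=[-0.9659, -0.2588, 0.0000] o=[0.1216, -0.4540, 0.0000] → [0.0576, -0.2151, -0.1936, -0.9659, -0.2588, 0.0000]
J3: z=[-0.1953, 0.7290, 0.6561] o=[-0.0694, -0.0501, -0.5057] → [0.4613, -0.2728, 0.4405, -0.1953, 0.7290, 0.6561]
J4: z=[-0.1953, 0.7290, 0.6561] o=[-0.4748, 0.0249, -0.7097] → [0.6592, 0.0330, 0.1596, -0.1953, 0.7290, 0.6561]
J5: z=[-0.1953, 0.7290, 0.6561] o=[-0.6698, -0.3897, -0.3071] → [0.0937, 0.0823, -0.0636, -0.1953, 0.7290, 0.6561]
V = J·q̇ = [0.6248, -0.3036, 0.0613, 0.5859, 0.0351, 0.8417]

0.6248 -0.3036 0.0613 0.5859 0.0351 0.8417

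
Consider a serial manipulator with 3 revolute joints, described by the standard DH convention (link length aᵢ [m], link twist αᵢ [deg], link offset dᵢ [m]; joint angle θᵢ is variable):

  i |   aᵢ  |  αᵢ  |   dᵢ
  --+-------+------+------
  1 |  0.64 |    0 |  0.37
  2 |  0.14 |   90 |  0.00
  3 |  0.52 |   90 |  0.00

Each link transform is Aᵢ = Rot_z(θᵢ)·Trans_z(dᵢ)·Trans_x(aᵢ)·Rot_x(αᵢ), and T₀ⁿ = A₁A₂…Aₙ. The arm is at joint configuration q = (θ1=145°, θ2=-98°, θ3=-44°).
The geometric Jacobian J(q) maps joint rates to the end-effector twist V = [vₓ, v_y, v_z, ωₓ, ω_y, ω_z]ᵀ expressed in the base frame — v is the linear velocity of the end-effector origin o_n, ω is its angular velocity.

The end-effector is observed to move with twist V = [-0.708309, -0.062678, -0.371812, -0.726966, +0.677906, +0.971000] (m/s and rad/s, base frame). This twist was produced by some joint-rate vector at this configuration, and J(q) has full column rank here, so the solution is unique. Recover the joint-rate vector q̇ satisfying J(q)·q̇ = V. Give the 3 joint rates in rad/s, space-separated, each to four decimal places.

0.2680 0.7030 -0.9940

o_n = [-0.1737, 0.7430, 0.0088]
J₁: ẑ×o_n = [-0.7430, -0.1737, 0.0000], ω = ẑ
J2: z=[0.0000, 0.0000, 1.0000] o=[-0.5243, 0.3671, 0.3700] → [-0.3760, 0.3506, 0.0000, 0.0000, 0.0000, 1.0000]
J3: z=[0.7314, -0.6820, 0.0000] o=[-0.4288, 0.4695, 0.3700] → [0.2464, 0.2642, 0.3741, 0.7314, -0.6820, 0.0000]
q̇ = J⁺·V = [0.2680, 0.7030, -0.9940]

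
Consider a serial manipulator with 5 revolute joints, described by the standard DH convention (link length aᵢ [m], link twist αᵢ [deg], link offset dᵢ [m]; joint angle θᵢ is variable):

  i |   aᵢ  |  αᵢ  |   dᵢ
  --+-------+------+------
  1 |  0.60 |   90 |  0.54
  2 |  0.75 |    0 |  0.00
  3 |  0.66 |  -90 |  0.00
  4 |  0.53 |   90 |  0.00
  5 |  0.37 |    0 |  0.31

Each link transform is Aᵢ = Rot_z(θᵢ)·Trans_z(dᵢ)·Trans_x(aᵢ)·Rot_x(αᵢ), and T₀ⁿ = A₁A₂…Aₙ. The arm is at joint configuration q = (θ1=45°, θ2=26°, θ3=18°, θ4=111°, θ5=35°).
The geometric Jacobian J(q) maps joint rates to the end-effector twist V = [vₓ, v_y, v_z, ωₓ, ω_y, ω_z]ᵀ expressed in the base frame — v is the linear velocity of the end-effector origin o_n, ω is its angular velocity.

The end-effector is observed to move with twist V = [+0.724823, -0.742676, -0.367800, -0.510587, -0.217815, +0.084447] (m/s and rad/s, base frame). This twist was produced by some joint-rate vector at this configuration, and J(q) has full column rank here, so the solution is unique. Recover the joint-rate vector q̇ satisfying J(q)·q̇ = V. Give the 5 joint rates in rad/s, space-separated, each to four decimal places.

o_n = [0.4992, 1.7562, 1.4736]
J₁: ẑ×o_n = [-1.7562, 0.4992, 0.0000], ω = ẑ
J2: z=[0.7071, -0.7071, 0.0000] o=[0.4243, 0.4243, 0.5400] → [-0.6601, -0.6601, 0.9949, 0.7071, -0.7071, 0.0000]
J3: z=[0.7071, -0.7071, 0.0000] o=[0.9009, 0.9009, 0.8688] → [-0.4276, -0.4276, 0.3208, 0.7071, -0.7071, 0.0000]
J4: z=[-0.4912, -0.4912, 0.7193] o=[1.2366, 1.2366, 1.3273] → [-0.4456, -0.4586, -0.6174, -0.4912, -0.4912, 0.7193]
J5: z=[0.2215, 0.7283, 0.6485] o=[0.7901, 1.4899, 1.1953] → [0.0299, -0.2503, 0.2709, 0.2215, 0.7283, 0.6485]
q̇ = J⁺·V = [-0.6290, 0.2740, -0.4330, 0.8710, 0.1340]

-0.6290 0.2740 -0.4330 0.8710 0.1340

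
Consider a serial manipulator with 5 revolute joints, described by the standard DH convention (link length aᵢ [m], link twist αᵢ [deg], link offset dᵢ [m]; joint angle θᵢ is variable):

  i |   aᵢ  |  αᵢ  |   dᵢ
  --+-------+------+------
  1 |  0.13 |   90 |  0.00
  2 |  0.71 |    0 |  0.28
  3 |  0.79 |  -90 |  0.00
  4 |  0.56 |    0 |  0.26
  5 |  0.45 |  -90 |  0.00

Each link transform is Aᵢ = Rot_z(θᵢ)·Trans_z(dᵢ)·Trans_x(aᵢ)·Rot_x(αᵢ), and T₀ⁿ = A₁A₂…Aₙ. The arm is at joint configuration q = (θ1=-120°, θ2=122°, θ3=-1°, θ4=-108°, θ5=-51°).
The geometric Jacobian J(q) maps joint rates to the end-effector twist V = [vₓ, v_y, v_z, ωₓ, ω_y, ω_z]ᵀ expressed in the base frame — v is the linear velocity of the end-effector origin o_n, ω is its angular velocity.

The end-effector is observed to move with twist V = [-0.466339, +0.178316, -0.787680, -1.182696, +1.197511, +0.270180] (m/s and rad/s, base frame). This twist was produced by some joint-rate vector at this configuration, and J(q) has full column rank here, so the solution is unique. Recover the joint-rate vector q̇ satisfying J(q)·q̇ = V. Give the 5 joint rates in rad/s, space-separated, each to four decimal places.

0.5380 0.6590 0.9640 -0.1870 0.7070

o_n = [-0.5581, 0.9810, 0.6369]
J₁: ẑ×o_n = [-0.9810, -0.5581, 0.0000], ω = ẑ
J2: z=[-0.8660, 0.5000, 0.0000] o=[-0.0650, -0.1126, 0.0000] → [0.3185, 0.5516, -0.7005, -0.8660, 0.5000, 0.0000]
J3: z=[-0.8660, 0.5000, 0.0000] o=[-0.1194, 0.3533, 0.6021] → [0.0174, 0.0302, -0.3242, -0.8660, 0.5000, 0.0000]
J4: z=[0.4286, 0.7423, -0.5150] o=[0.0841, 0.7056, 1.2793] → [-0.3350, 0.6061, 0.5948, 0.4286, 0.7423, -0.5150]
J5: z=[0.4286, 0.7423, -0.5150] o=[-0.3103, 1.0877, 0.9970] → [-0.3223, 0.2820, 0.1382, 0.4286, 0.7423, -0.5150]
q̇ = J⁺·V = [0.5380, 0.6590, 0.9640, -0.1870, 0.7070]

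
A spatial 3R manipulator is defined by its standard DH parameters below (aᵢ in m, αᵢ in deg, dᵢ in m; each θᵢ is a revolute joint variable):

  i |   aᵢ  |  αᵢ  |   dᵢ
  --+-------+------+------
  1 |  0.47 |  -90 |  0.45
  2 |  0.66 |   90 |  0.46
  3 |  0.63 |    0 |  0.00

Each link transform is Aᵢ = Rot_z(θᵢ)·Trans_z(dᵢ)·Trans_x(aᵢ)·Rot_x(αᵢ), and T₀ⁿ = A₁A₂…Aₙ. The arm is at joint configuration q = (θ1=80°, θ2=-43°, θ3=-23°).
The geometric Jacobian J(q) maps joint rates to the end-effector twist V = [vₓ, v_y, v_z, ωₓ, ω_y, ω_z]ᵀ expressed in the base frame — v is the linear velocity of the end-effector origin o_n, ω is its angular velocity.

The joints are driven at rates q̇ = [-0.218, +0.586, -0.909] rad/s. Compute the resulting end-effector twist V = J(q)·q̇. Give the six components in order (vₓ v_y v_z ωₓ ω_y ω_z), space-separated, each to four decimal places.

0.8805 0.2291 -0.6840 -0.4694 0.7123 -0.8828

o_n = [0.0285, 1.3930, 1.2956]
J₁: ẑ×o_n = [-1.3930, 0.0285, 0.0000], ω = ẑ
J2: z=[-0.9848, 0.1736, 0.0000] o=[0.0816, 0.4629, 0.4500] → [0.1468, 0.8328, -0.9068, -0.9848, 0.1736, 0.0000]
J3: z=[-0.1184, -0.6716, 0.7314] o=[-0.2876, 1.0181, 0.9001] → [-0.5398, 0.2780, 0.1679, -0.1184, -0.6716, 0.7314]
V = J·q̇ = [0.8805, 0.2291, -0.6840, -0.4694, 0.7123, -0.8828]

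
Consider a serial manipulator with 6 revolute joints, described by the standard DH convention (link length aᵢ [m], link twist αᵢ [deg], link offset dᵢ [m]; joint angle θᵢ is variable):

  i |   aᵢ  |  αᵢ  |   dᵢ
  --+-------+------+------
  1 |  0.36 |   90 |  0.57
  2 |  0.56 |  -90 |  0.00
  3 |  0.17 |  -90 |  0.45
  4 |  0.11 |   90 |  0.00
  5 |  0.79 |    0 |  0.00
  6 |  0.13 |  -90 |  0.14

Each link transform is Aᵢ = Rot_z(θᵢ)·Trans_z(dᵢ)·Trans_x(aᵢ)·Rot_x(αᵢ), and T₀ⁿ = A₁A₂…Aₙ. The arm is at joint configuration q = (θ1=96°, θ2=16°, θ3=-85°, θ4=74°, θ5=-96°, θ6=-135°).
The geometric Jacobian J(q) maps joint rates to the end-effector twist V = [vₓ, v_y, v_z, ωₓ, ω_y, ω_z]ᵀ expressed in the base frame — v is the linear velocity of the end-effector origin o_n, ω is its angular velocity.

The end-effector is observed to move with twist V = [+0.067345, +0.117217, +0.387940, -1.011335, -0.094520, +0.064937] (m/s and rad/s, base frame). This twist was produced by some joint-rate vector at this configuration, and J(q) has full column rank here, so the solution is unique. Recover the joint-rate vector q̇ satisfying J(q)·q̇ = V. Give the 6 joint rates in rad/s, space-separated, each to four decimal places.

o_n = [0.3339, 0.1536, 1.0632]
J₁: ẑ×o_n = [-0.1536, 0.3339, 0.0000], ω = ẑ
J2: z=[0.9945, 0.1045, 0.0000] o=[-0.0376, 0.3580, 0.5700] → [0.0516, -0.4905, -0.2421, 0.9945, 0.1045, 0.0000]
J3: z=[0.0288, -0.2741, 0.9613] o=[-0.0939, 0.8934, 0.7244] → [0.6182, 0.4015, 0.0960, 0.0288, -0.2741, 0.9613]
J4: z=[-0.1868, 0.9432, 0.2746] o=[0.0860, 0.8019, 1.1610] → [0.0858, 0.0498, -0.1128, -0.1868, 0.9432, 0.2746]
J5: z=[0.9519, 0.1046, 0.2881] o=[0.1127, 0.8366, 1.0601] → [0.1971, 0.0607, -0.6732, 0.9519, 0.1046, 0.2881]
J6: z=[0.9519, 0.1046, 0.2881] o=[0.2394, 0.0695, 0.9201] → [-0.0093, -0.1090, 0.0702, 0.9519, 0.1046, 0.2881]
q̇ = J⁺·V = [0.0810, 0.1110, 0.3030, 0.1050, -0.6450, -0.5220]

0.0810 0.1110 0.3030 0.1050 -0.6450 -0.5220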